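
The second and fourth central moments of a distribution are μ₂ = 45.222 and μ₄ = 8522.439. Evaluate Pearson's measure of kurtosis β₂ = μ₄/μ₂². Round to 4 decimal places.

μ₂² = 45.222² = 2045.02928
μ₄/μ₂² = 8522.439 / 2045.02928 = 4.16739
β₂ ≈ 4.1674

4.1674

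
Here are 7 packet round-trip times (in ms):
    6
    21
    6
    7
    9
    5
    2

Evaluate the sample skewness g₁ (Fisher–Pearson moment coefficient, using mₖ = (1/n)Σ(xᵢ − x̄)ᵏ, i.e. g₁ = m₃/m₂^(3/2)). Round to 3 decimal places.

1.529

x̄ = (6 + 21 + 6 + 7 + 9 + 5 + 2) / 7 = 8.0000
deviations (xᵢ − x̄): -2.0000, 13.0000, -2.0000, -1.0000, 1.0000, -3.0000, -6.0000
Σ(xᵢ − x̄)² = 224.0000 ⇒ m₂ = 224.0000/7 = 32.00000
Σ(xᵢ − x̄)³ = 1938.0000 ⇒ m₃ = 1938.0000/7 = 276.85714
m₂^(3/2) = 32.00000^(1.5) = 181.01934
g₁ = m₃ / m₂^(3/2) = 276.85714 / 181.01934 ≈ 1.529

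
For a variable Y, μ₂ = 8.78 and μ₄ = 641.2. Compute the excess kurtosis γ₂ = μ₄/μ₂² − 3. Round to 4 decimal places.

5.3177

μ₂² = 8.78² = 77.08840
μ₄/μ₂² = 641.2 / 77.08840 = 8.31772
γ₂ = 8.31772 − 3 ≈ 5.3177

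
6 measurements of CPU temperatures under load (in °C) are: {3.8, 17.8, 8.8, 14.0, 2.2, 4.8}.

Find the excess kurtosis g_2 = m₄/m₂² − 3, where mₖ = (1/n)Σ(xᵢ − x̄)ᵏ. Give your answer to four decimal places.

x̄ = 8.5667
Σ(xᵢ − x̄)² = 192.2733 ⇒ m₂ = 32.04556
Σ(xᵢ − x̄)⁴ = 10500.4024 ⇒ m₄ = 1750.06706
m₂² = 1026.91763
g_2 = m₄/m₂² − 3 = 1.70419 − 3 ≈ -1.2958

-1.2958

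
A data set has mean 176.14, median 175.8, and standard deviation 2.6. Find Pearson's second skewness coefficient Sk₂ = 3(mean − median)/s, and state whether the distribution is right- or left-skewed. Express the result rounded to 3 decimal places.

0.392, right-skewed

Sk₂ = 3(176.14 − 175.8) / 2.6 = 3 × 0.3400 / 2.6
    = 1.0200 / 2.6 ≈ 0.392
Sk₂ > 0 ⇒ mean > median ⇒ right-skewed (positive skew).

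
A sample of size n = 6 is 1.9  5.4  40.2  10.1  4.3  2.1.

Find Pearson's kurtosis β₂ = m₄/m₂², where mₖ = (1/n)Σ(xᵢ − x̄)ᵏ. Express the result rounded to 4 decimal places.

3.9036

x̄ = 10.6667
Σ(xᵢ − x̄)² = 1091.0533 ⇒ m₂ = 181.84222
Σ(xᵢ − x̄)⁴ = 774468.7520 ⇒ m₄ = 129078.12534
m₂² = 33066.59378
β₂ = m₄/m₂² = 129078.12534 / 33066.59378 ≈ 3.9036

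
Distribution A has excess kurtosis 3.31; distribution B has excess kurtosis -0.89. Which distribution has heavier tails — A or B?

Higher excess kurtosis ⇒ heavier tails relative to the normal distribution.
3.31 vs -0.89: the larger is 3.31, so A has heavier tails. (A is leptokurtic — heavier-than-normal tails; the other is platykurtic.)

A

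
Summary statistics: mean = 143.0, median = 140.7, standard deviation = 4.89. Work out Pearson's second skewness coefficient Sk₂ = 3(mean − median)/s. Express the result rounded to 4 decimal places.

Sk₂ = 3(143.0 − 140.7) / 4.89 = 3 × 2.3000 / 4.89
    = 6.9000 / 4.89 ≈ 1.4110

1.4110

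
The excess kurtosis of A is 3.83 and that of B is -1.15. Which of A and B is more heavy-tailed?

Higher excess kurtosis ⇒ heavier tails relative to the normal distribution.
3.83 vs -1.15: the larger is 3.83, so A has heavier tails. (A is leptokurtic — heavier-than-normal tails; the other is platykurtic.)

A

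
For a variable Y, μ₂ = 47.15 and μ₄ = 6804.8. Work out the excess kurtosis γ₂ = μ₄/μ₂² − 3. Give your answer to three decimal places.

0.061

μ₂² = 47.15² = 2223.12250
μ₄/μ₂² = 6804.8 / 2223.12250 = 3.06092
γ₂ = 3.06092 − 3 ≈ 0.061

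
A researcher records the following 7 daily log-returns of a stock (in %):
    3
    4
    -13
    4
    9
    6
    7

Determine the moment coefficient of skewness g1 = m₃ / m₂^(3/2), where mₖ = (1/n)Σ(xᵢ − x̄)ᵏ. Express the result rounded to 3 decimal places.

-1.696

x̄ = (3 + 4 - 13 + 4 + 9 + 6 + 7) / 7 = 2.8571
deviations (xᵢ − x̄): 0.1429, 1.1429, -15.8571, 1.1429, 6.1429, 3.1429, 4.1429
Σ(xᵢ − x̄)² = 318.8571 ⇒ m₂ = 318.8571/7 = 45.55102
Σ(xᵢ − x̄)³ = -3650.3265 ⇒ m₃ = -3650.3265/7 = -521.47522
m₂^(3/2) = 45.55102^(1.5) = 307.43065
g1 = m₃ / m₂^(3/2) = -521.47522 / 307.43065 ≈ -1.696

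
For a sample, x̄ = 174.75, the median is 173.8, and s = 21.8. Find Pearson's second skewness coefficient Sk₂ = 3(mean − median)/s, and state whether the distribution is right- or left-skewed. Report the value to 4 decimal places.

0.1307, right-skewed

Sk₂ = 3(174.75 − 173.8) / 21.8 = 3 × 0.9500 / 21.8
    = 2.8500 / 21.8 ≈ 0.1307
Sk₂ > 0 ⇒ mean > median ⇒ right-skewed (positive skew).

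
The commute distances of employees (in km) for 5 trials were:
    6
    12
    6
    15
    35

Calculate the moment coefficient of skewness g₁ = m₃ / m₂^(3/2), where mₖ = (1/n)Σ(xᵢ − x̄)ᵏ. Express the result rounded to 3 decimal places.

1.124

x̄ = (6 + 12 + 6 + 15 + 35) / 5 = 14.8000
deviations (xᵢ − x̄): -8.8000, -2.8000, -8.8000, 0.2000, 20.2000
Σ(xᵢ − x̄)² = 570.8000 ⇒ m₂ = 570.8000/5 = 114.16000
Σ(xᵢ − x̄)³ = 6857.5200 ⇒ m₃ = 6857.5200/5 = 1371.50400
m₂^(3/2) = 114.16000^(1.5) = 1219.75032
g₁ = m₃ / m₂^(3/2) = 1371.50400 / 1219.75032 ≈ 1.124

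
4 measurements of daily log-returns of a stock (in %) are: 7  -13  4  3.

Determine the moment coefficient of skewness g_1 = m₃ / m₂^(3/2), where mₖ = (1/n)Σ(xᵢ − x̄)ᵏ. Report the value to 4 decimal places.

x̄ = (7 - 13 + 4 + 3) / 4 = 0.2500
deviations (xᵢ − x̄): 6.7500, -13.2500, 3.7500, 2.7500
Σ(xᵢ − x̄)² = 242.7500 ⇒ m₂ = 242.7500/4 = 60.68750
Σ(xᵢ − x̄)³ = -1945.1250 ⇒ m₃ = -1945.1250/4 = -486.28125
m₂^(3/2) = 60.68750^(1.5) = 472.76887
g_1 = m₃ / m₂^(3/2) = -486.28125 / 472.76887 ≈ -1.0286

-1.0286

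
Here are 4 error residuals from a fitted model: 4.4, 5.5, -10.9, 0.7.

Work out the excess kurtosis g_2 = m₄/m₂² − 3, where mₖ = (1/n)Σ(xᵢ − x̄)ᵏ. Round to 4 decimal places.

x̄ = -0.0750
Σ(xᵢ − x̄)² = 168.8875 ⇒ m₂ = 42.22188
Σ(xᵢ − x̄)⁴ = 15098.6905 ⇒ m₄ = 3774.67263
m₂² = 1782.68673
g_2 = m₄/m₂² − 3 = 2.11741 − 3 ≈ -0.8826

-0.8826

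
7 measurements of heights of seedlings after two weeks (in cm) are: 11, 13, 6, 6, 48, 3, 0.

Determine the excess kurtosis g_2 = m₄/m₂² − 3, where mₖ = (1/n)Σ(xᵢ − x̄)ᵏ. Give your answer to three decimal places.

1.509

x̄ = 12.4286
Σ(xᵢ − x̄)² = 1593.7143 ⇒ m₂ = 227.67347
Σ(xᵢ − x̄)⁴ = 1636234.9038 ⇒ m₄ = 233747.84340
m₂² = 51835.20866
g_2 = m₄/m₂² − 3 = 4.50944 − 3 ≈ 1.509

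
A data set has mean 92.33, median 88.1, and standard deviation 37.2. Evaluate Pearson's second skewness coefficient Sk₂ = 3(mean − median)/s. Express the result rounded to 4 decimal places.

0.3411

Sk₂ = 3(92.33 − 88.1) / 37.2 = 3 × 4.2300 / 37.2
    = 12.6900 / 37.2 ≈ 0.3411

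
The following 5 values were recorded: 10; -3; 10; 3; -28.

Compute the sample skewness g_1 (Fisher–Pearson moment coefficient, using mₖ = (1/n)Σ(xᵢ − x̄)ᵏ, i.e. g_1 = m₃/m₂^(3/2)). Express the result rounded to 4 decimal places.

-1.0913

x̄ = (10 - 3 + 10 + 3 - 28) / 5 = -1.6000
deviations (xᵢ − x̄): 11.6000, -1.4000, 11.6000, 4.6000, -26.4000
Σ(xᵢ − x̄)² = 989.2000 ⇒ m₂ = 989.2000/5 = 197.84000
Σ(xᵢ − x̄)³ = -15183.3600 ⇒ m₃ = -15183.3600/5 = -3036.67200
m₂^(3/2) = 197.84000^(1.5) = 2782.73054
g_1 = m₃ / m₂^(3/2) = -3036.67200 / 2782.73054 ≈ -1.0913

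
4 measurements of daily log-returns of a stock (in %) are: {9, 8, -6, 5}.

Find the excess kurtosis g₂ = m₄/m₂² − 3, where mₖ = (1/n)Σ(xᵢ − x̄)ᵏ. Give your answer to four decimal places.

-0.8413

x̄ = 4.0000
Σ(xᵢ − x̄)² = 142.0000 ⇒ m₂ = 35.50000
Σ(xᵢ − x̄)⁴ = 10882.0000 ⇒ m₄ = 2720.50000
m₂² = 1260.25000
g₂ = m₄/m₂² − 3 = 2.15870 − 3 ≈ -0.8413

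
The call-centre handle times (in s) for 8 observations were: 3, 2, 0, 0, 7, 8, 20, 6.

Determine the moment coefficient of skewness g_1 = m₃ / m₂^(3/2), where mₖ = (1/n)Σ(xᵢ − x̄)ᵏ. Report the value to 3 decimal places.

x̄ = (3 + 2 + 0 + 0 + 7 + 8 + 20 + 6) / 8 = 5.7500
deviations (xᵢ − x̄): -2.7500, -3.7500, -5.7500, -5.7500, 1.2500, 2.2500, 14.2500, 0.2500
Σ(xᵢ − x̄)² = 297.5000 ⇒ m₂ = 297.5000/8 = 37.18750
Σ(xᵢ − x̄)³ = 2453.2500 ⇒ m₃ = 2453.2500/8 = 306.65625
m₂^(3/2) = 37.18750^(1.5) = 226.77516
g_1 = m₃ / m₂^(3/2) = 306.65625 / 226.77516 ≈ 1.352

1.352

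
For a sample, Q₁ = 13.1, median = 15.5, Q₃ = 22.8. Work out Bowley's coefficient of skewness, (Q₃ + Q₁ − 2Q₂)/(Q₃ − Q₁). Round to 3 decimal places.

numerator: Q₃ + Q₁ − 2Q₂ = 22.8 + 13.1 − 2×15.5 = 4.9000
denominator: Q₃ − Q₁ = 22.8 − 13.1 = 9.7000
Bowley skewness = 4.9000 / 9.7000 ≈ 0.505

0.505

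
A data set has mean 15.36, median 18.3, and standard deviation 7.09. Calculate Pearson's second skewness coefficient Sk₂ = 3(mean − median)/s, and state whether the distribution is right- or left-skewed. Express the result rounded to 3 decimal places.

-1.244, left-skewed

Sk₂ = 3(15.36 − 18.3) / 7.09 = 3 × -2.9400 / 7.09
    = -8.8200 / 7.09 ≈ -1.244
Sk₂ < 0 ⇒ mean < median ⇒ left-skewed (negative skew).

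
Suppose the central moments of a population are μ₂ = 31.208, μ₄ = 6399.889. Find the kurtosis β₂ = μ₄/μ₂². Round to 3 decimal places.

μ₂² = 31.208² = 973.93926
μ₄/μ₂² = 6399.889 / 973.93926 = 6.57114
β₂ ≈ 6.571

6.571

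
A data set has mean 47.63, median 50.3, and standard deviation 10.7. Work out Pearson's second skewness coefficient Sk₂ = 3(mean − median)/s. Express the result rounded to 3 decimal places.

-0.749

Sk₂ = 3(47.63 − 50.3) / 10.7 = 3 × -2.6700 / 10.7
    = -8.0100 / 10.7 ≈ -0.749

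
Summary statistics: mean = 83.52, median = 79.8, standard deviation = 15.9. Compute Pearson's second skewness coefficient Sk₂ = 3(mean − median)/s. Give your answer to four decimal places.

0.7019

Sk₂ = 3(83.52 − 79.8) / 15.9 = 3 × 3.7200 / 15.9
    = 11.1600 / 15.9 ≈ 0.7019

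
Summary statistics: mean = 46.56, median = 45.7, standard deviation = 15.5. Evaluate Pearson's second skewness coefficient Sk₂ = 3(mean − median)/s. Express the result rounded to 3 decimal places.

Sk₂ = 3(46.56 − 45.7) / 15.5 = 3 × 0.8600 / 15.5
    = 2.5800 / 15.5 ≈ 0.166

0.166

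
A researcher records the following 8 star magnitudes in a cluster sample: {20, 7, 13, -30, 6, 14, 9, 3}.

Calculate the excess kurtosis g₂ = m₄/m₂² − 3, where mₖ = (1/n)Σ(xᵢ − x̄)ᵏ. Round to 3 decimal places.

1.883

x̄ = 5.2500
Σ(xᵢ − x̄)² = 1619.5000 ⇒ m₂ = 202.43750
Σ(xᵢ − x̄)⁴ = 1600997.4063 ⇒ m₄ = 200124.67578
m₂² = 40980.94141
g₂ = m₄/m₂² − 3 = 4.88336 − 3 ≈ 1.883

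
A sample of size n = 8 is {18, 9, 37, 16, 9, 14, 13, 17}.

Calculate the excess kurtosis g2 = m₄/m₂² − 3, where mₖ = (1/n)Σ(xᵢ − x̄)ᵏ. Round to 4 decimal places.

x̄ = 16.6250
Σ(xᵢ − x̄)² = 553.8750 ⇒ m₂ = 69.23438
Σ(xᵢ − x̄)⁴ = 179326.3066 ⇒ m₄ = 22415.78833
m₂² = 4793.39868
g2 = m₄/m₂² − 3 = 4.67639 − 3 ≈ 1.6764

1.6764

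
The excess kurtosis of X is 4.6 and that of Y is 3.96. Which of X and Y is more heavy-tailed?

X

Higher excess kurtosis ⇒ heavier tails relative to the normal distribution.
4.6 vs 3.96: the larger is 4.6, so X has heavier tails.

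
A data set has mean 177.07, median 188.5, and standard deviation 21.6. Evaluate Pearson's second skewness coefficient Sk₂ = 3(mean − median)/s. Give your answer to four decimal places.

Sk₂ = 3(177.07 − 188.5) / 21.6 = 3 × -11.4300 / 21.6
    = -34.2900 / 21.6 ≈ -1.5875

-1.5875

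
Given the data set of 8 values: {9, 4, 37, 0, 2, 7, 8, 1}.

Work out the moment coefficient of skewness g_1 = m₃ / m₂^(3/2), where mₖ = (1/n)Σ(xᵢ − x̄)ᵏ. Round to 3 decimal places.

x̄ = (9 + 4 + 37 + 0 + 2 + 7 + 8 + 1) / 8 = 8.5000
deviations (xᵢ − x̄): 0.5000, -4.5000, 28.5000, -8.5000, -6.5000, -1.5000, -0.5000, -7.5000
Σ(xᵢ − x̄)² = 1006.0000 ⇒ m₂ = 1006.0000/8 = 125.75000
Σ(xᵢ − x̄)³ = 21744.0000 ⇒ m₃ = 21744.0000/8 = 2718.00000
m₂^(3/2) = 125.75000^(1.5) = 1410.13922
g_1 = m₃ / m₂^(3/2) = 2718.00000 / 1410.13922 ≈ 1.927

1.927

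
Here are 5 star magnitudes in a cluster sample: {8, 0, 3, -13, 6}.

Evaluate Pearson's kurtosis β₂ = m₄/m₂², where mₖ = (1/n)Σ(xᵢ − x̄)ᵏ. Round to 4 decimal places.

x̄ = 0.8000
Σ(xᵢ − x̄)² = 274.8000 ⇒ m₂ = 54.96000
Σ(xᵢ − x̄)⁴ = 39709.7760 ⇒ m₄ = 7941.95520
m₂² = 3020.60160
β₂ = m₄/m₂² = 7941.95520 / 3020.60160 ≈ 2.6293

2.6293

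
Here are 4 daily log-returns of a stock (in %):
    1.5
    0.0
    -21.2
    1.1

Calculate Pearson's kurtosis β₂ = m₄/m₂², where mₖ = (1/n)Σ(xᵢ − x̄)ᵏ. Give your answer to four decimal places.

2.3243

x̄ = -4.6500
Σ(xᵢ − x̄)² = 366.4100 ⇒ m₂ = 91.60250
Σ(xᵢ − x̄)⁴ = 78013.7824 ⇒ m₄ = 19503.44561
m₂² = 8391.01801
β₂ = m₄/m₂² = 19503.44561 / 8391.01801 ≈ 2.3243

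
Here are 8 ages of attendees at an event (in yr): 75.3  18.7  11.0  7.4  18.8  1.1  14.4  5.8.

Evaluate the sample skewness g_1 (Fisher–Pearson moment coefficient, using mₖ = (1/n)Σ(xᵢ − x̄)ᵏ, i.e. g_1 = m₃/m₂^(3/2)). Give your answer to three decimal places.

1.957

x̄ = (75.3 + 18.7 + 11.0 + 7.4 + 18.8 + 1.1 + 14.4 + 5.8) / 8 = 19.0625
deviations (xᵢ − x̄): 56.2375, -0.3625, -8.0625, -11.6625, -0.2625, -17.9625, -4.6625, -13.2625
Σ(xᵢ − x̄)² = 3884.1587 ⇒ m₂ = 3884.1587/8 = 485.51984
Σ(xᵢ − x̄)³ = 167519.6913 ⇒ m₃ = 167519.6913/8 = 20939.96141
m₂^(3/2) = 485.51984^(1.5) = 10698.19420
g_1 = m₃ / m₂^(3/2) = 20939.96141 / 10698.19420 ≈ 1.957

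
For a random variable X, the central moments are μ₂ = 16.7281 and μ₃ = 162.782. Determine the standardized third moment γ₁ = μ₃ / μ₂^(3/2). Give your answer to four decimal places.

2.3792

σ = √μ₂ = √16.7281 = 4.09000
σ³ = μ₂^(3/2) = 68.41793
γ₁ = μ₃/σ³ = 162.782 / 68.41793 ≈ 2.3792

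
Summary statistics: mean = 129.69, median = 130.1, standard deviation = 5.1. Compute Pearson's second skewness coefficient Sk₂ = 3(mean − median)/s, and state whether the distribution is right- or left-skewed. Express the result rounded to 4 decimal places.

-0.2412, left-skewed

Sk₂ = 3(129.69 − 130.1) / 5.1 = 3 × -0.4100 / 5.1
    = -1.2300 / 5.1 ≈ -0.2412
Sk₂ < 0 ⇒ mean < median ⇒ left-skewed (negative skew).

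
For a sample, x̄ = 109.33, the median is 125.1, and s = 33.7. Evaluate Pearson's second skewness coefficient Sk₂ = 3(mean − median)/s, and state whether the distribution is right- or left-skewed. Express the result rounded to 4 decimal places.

-1.4039, left-skewed

Sk₂ = 3(109.33 − 125.1) / 33.7 = 3 × -15.7700 / 33.7
    = -47.3100 / 33.7 ≈ -1.4039
Sk₂ < 0 ⇒ mean < median ⇒ left-skewed (negative skew).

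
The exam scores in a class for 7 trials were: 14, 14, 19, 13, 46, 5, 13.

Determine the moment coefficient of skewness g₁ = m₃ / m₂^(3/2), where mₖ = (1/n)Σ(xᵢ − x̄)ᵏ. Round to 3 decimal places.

1.609

x̄ = (14 + 14 + 19 + 13 + 46 + 5 + 13) / 7 = 17.7143
deviations (xᵢ − x̄): -3.7143, -3.7143, 1.2857, -4.7143, 28.2857, -12.7143, -4.7143
Σ(xᵢ − x̄)² = 1035.4286 ⇒ m₂ = 1035.4286/7 = 147.91837
Σ(xᵢ − x̄)³ = 20265.6735 ⇒ m₃ = 20265.6735/7 = 2895.09621
m₂^(3/2) = 147.91837^(1.5) = 1799.00826
g₁ = m₃ / m₂^(3/2) = 2895.09621 / 1799.00826 ≈ 1.609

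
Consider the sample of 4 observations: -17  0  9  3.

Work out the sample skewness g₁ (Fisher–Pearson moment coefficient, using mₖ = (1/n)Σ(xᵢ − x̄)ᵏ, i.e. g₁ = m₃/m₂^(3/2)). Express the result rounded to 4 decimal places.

x̄ = (-17 + 0 + 9 + 3) / 4 = -1.2500
deviations (xᵢ − x̄): -15.7500, 1.2500, 10.2500, 4.2500
Σ(xᵢ − x̄)² = 372.7500 ⇒ m₂ = 372.7500/4 = 93.18750
Σ(xᵢ − x̄)³ = -2751.3750 ⇒ m₃ = -2751.3750/4 = -687.84375
m₂^(3/2) = 93.18750^(1.5) = 899.57316
g₁ = m₃ / m₂^(3/2) = -687.84375 / 899.57316 ≈ -0.7646

-0.7646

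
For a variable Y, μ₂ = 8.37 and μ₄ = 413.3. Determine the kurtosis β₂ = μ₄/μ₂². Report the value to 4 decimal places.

μ₂² = 8.37² = 70.05690
μ₄/μ₂² = 413.3 / 70.05690 = 5.89949
β₂ ≈ 5.8995

5.8995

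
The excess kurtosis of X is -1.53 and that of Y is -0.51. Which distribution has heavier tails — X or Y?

Higher excess kurtosis ⇒ heavier tails relative to the normal distribution.
-1.53 vs -0.51: the larger is -0.51, so Y has heavier tails.

Y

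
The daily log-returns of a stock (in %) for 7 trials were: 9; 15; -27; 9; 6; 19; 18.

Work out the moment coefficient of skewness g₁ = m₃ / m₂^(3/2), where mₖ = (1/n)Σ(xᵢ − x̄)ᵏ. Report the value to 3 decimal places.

-1.636

x̄ = (9 + 15 - 27 + 9 + 6 + 19 + 18) / 7 = 7.0000
deviations (xᵢ − x̄): 2.0000, 8.0000, -34.0000, 2.0000, -1.0000, 12.0000, 11.0000
Σ(xᵢ − x̄)² = 1494.0000 ⇒ m₂ = 1494.0000/7 = 213.42857
Σ(xᵢ − x̄)³ = -35718.0000 ⇒ m₃ = -35718.0000/7 = -5102.57143
m₂^(3/2) = 213.42857^(1.5) = 3118.01957
g₁ = m₃ / m₂^(3/2) = -5102.57143 / 3118.01957 ≈ -1.636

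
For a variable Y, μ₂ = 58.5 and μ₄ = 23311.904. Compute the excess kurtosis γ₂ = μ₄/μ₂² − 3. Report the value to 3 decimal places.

μ₂² = 58.5² = 3422.25000
μ₄/μ₂² = 23311.904 / 3422.25000 = 6.81186
γ₂ = 6.81186 − 3 ≈ 3.812

3.812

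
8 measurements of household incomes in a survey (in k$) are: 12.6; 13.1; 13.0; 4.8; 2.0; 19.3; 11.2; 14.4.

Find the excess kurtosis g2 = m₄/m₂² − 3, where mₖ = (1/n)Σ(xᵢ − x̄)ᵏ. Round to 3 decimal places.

-0.560

x̄ = 11.3000
Σ(xᵢ − x̄)² = 210.1800 ⇒ m₂ = 26.27250
Σ(xᵢ − x̄)⁴ = 13475.6406 ⇒ m₄ = 1684.45508
m₂² = 690.24426
g2 = m₄/m₂² − 3 = 2.44038 − 3 ≈ -0.560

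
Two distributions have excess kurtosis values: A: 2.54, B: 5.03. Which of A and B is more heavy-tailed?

Higher excess kurtosis ⇒ heavier tails relative to the normal distribution.
2.54 vs 5.03: the larger is 5.03, so B has heavier tails.

B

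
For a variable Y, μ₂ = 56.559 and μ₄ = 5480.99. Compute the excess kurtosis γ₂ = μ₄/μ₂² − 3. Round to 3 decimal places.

-1.287

μ₂² = 56.559² = 3198.92048
μ₄/μ₂² = 5480.99 / 3198.92048 = 1.71339
γ₂ = 1.71339 − 3 ≈ -1.287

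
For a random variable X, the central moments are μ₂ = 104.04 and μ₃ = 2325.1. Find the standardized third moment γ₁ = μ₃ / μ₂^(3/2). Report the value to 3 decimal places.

2.191

σ = √μ₂ = √104.04 = 10.20000
σ³ = μ₂^(3/2) = 1061.20800
γ₁ = μ₃/σ³ = 2325.1 / 1061.20800 ≈ 2.191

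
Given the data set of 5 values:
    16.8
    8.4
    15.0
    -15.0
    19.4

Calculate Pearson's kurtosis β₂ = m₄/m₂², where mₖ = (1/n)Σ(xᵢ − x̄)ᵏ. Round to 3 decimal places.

2.823

x̄ = 8.9200
Σ(xᵢ − x̄)² = 781.3280 ⇒ m₂ = 156.26560
Σ(xᵢ − x̄)⁴ = 344659.4084 ⇒ m₄ = 68931.88168
m₂² = 24418.93774
β₂ = m₄/m₂² = 68931.88168 / 24418.93774 ≈ 2.823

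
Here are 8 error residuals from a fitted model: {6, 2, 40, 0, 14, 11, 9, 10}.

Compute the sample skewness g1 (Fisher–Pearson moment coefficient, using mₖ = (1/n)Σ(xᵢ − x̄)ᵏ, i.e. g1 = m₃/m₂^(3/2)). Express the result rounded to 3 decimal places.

1.642

x̄ = (6 + 2 + 40 + 0 + 14 + 11 + 9 + 10) / 8 = 11.5000
deviations (xᵢ − x̄): -5.5000, -9.5000, 28.5000, -11.5000, 2.5000, -0.5000, -2.5000, -1.5000
Σ(xᵢ − x̄)² = 1080.0000 ⇒ m₂ = 1080.0000/8 = 135.00000
Σ(xᵢ − x̄)³ = 20601.0000 ⇒ m₃ = 20601.0000/8 = 2575.12500
m₂^(3/2) = 135.00000^(1.5) = 1568.55826
g1 = m₃ / m₂^(3/2) = 2575.12500 / 1568.55826 ≈ 1.642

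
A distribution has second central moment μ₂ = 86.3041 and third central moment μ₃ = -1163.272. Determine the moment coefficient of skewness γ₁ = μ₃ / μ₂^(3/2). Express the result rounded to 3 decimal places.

-1.451

σ = √μ₂ = √86.3041 = 9.29000
σ³ = μ₂^(3/2) = 801.76509
γ₁ = μ₃/σ³ = -1163.272 / 801.76509 ≈ -1.451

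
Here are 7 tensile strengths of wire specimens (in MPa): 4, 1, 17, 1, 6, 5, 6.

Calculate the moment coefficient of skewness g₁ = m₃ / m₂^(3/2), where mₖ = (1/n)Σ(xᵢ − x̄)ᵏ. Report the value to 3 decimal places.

1.392

x̄ = (4 + 1 + 17 + 1 + 6 + 5 + 6) / 7 = 5.7143
deviations (xᵢ − x̄): -1.7143, -4.7143, 11.2857, -4.7143, 0.2857, -0.7143, 0.2857
Σ(xᵢ − x̄)² = 175.4286 ⇒ m₂ = 175.4286/7 = 25.06122
Σ(xᵢ − x̄)³ = 1222.5306 ⇒ m₃ = 1222.5306/7 = 174.64723
m₂^(3/2) = 25.06122^(1.5) = 125.45946
g₁ = m₃ / m₂^(3/2) = 174.64723 / 125.45946 ≈ 1.392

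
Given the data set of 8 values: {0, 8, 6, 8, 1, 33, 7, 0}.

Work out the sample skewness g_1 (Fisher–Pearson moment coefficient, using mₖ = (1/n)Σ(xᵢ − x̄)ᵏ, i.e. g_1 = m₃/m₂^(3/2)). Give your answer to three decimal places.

x̄ = (0 + 8 + 6 + 8 + 1 + 33 + 7 + 0) / 8 = 7.8750
deviations (xᵢ − x̄): -7.8750, 0.1250, -1.8750, 0.1250, -6.8750, 25.1250, -0.8750, -7.8750
Σ(xᵢ − x̄)² = 806.8750 ⇒ m₂ = 806.8750/8 = 100.85938
Σ(xᵢ − x̄)³ = 14551.5938 ⇒ m₃ = 14551.5938/8 = 1818.94922
m₂^(3/2) = 100.85938^(1.5) = 1012.91828
g_1 = m₃ / m₂^(3/2) = 1818.94922 / 1012.91828 ≈ 1.796

1.796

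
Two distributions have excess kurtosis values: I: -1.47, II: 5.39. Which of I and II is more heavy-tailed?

Higher excess kurtosis ⇒ heavier tails relative to the normal distribution.
-1.47 vs 5.39: the larger is 5.39, so II has heavier tails. (II is leptokurtic — heavier-than-normal tails; the other is platykurtic.)

II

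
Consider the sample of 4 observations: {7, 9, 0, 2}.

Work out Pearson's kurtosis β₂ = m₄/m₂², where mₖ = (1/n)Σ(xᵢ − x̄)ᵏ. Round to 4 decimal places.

1.2791

x̄ = 4.5000
Σ(xᵢ − x̄)² = 53.0000 ⇒ m₂ = 13.25000
Σ(xᵢ − x̄)⁴ = 898.2500 ⇒ m₄ = 224.56250
m₂² = 175.56250
β₂ = m₄/m₂² = 224.56250 / 175.56250 ≈ 1.2791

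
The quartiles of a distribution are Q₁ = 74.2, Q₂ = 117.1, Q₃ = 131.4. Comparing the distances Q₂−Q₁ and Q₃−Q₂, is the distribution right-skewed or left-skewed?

left-skewed

Q₂ − Q₁ = 42.9;  Q₃ − Q₂ = 14.3
Q₂ − Q₁ > Q₃ − Q₂ ⇒ the lower half is more spread out ⇒ left-skewed.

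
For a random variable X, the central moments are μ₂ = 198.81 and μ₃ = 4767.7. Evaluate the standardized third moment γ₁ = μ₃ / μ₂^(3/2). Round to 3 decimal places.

1.701

σ = √μ₂ = √198.81 = 14.10000
σ³ = μ₂^(3/2) = 2803.22100
γ₁ = μ₃/σ³ = 4767.7 / 2803.22100 ≈ 1.701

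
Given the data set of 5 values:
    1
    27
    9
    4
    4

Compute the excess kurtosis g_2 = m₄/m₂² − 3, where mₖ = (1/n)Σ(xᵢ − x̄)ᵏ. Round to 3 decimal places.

x̄ = 9.0000
Σ(xᵢ − x̄)² = 438.0000 ⇒ m₂ = 87.60000
Σ(xᵢ − x̄)⁴ = 110322.0000 ⇒ m₄ = 22064.40000
m₂² = 7673.76000
g_2 = m₄/m₂² − 3 = 2.87530 − 3 ≈ -0.125

-0.125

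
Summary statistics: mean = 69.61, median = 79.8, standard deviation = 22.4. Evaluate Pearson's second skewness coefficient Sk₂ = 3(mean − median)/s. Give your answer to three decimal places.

-1.365

Sk₂ = 3(69.61 − 79.8) / 22.4 = 3 × -10.1900 / 22.4
    = -30.5700 / 22.4 ≈ -1.365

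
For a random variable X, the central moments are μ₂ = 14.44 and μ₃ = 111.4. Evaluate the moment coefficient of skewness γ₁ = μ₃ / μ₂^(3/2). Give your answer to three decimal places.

σ = √μ₂ = √14.44 = 3.80000
σ³ = μ₂^(3/2) = 54.87200
γ₁ = μ₃/σ³ = 111.4 / 54.87200 ≈ 2.030

2.030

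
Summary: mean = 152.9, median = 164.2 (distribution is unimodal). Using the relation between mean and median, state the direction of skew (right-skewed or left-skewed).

mean − median = 152.9 − 164.2 = -11.3
mean < median ⇒ the longer tail is on the left ⇒ left-skewed (negatively skewed).

left-skewed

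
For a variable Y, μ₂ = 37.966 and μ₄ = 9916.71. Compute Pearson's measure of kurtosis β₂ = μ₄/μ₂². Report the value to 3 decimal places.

μ₂² = 37.966² = 1441.41716
μ₄/μ₂² = 9916.71 / 1441.41716 = 6.87983
β₂ ≈ 6.880

6.880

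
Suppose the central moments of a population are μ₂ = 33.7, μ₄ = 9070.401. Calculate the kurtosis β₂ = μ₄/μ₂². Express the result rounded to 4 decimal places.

μ₂² = 33.7² = 1135.69000
μ₄/μ₂² = 9070.401 / 1135.69000 = 7.98669
β₂ ≈ 7.9867

7.9867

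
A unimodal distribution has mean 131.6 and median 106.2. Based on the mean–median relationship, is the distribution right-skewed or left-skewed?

right-skewed

mean − median = 131.6 − 106.2 = 25.4
mean > median ⇒ the longer tail is on the right ⇒ right-skewed (positively skewed).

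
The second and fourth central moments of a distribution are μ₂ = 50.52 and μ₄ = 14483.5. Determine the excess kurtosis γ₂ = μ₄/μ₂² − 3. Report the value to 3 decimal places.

2.675

μ₂² = 50.52² = 2552.27040
μ₄/μ₂² = 14483.5 / 2552.27040 = 5.67475
γ₂ = 5.67475 − 3 ≈ 2.675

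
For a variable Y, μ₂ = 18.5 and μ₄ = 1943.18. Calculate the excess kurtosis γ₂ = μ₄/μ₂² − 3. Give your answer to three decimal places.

2.678

μ₂² = 18.5² = 342.25000
μ₄/μ₂² = 1943.18 / 342.25000 = 5.67766
γ₂ = 5.67766 − 3 ≈ 2.678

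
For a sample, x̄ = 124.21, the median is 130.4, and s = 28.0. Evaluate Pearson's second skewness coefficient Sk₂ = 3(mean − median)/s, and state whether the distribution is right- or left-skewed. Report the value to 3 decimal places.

-0.663, left-skewed

Sk₂ = 3(124.21 − 130.4) / 28.0 = 3 × -6.1900 / 28.0
    = -18.5700 / 28.0 ≈ -0.663
Sk₂ < 0 ⇒ mean < median ⇒ left-skewed (negative skew).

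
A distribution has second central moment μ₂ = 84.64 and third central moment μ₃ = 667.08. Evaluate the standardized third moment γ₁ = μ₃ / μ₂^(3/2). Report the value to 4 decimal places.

σ = √μ₂ = √84.64 = 9.20000
σ³ = μ₂^(3/2) = 778.68800
γ₁ = μ₃/σ³ = 667.08 / 778.68800 ≈ 0.8567

0.8567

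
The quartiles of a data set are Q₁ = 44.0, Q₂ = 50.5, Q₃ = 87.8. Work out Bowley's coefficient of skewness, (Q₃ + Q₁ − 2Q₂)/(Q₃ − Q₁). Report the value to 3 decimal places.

numerator: Q₃ + Q₁ − 2Q₂ = 87.8 + 44.0 − 2×50.5 = 30.8000
denominator: Q₃ − Q₁ = 87.8 − 44.0 = 43.8000
Bowley skewness = 30.8000 / 43.8000 ≈ 0.703

0.703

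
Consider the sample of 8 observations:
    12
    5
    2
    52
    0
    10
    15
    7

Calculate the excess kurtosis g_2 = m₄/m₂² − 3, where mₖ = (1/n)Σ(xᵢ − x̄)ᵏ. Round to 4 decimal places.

x̄ = 12.8750
Σ(xᵢ − x̄)² = 1924.8750 ⇒ m₂ = 240.60938
Σ(xᵢ − x̄)⁴ = 2389834.9629 ⇒ m₄ = 298729.37036
m₂² = 57892.87134
g_2 = m₄/m₂² − 3 = 5.16004 − 3 ≈ 2.1600

2.1600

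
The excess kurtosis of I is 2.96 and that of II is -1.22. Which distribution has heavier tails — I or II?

I

Higher excess kurtosis ⇒ heavier tails relative to the normal distribution.
2.96 vs -1.22: the larger is 2.96, so I has heavier tails. (I is leptokurtic — heavier-than-normal tails; the other is platykurtic.)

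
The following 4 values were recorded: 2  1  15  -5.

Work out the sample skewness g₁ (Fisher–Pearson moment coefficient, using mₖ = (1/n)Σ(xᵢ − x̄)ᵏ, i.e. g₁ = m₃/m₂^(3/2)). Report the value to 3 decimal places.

x̄ = (2 + 1 + 15 - 5) / 4 = 3.2500
deviations (xᵢ − x̄): -1.2500, -2.2500, 11.7500, -8.2500
Σ(xᵢ − x̄)² = 212.7500 ⇒ m₂ = 212.7500/4 = 53.18750
Σ(xᵢ − x̄)³ = 1047.3750 ⇒ m₃ = 1047.3750/4 = 261.84375
m₂^(3/2) = 53.18750^(1.5) = 387.89516
g₁ = m₃ / m₂^(3/2) = 261.84375 / 387.89516 ≈ 0.675

0.675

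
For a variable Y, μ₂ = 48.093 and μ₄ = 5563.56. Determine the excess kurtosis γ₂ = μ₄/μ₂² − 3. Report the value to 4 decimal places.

μ₂² = 48.093² = 2312.93665
μ₄/μ₂² = 5563.56 / 2312.93665 = 2.40541
γ₂ = 2.40541 − 3 ≈ -0.5946

-0.5946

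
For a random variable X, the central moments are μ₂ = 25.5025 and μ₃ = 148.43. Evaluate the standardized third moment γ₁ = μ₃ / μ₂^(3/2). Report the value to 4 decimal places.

1.1525

σ = √μ₂ = √25.5025 = 5.05000
σ³ = μ₂^(3/2) = 128.78763
γ₁ = μ₃/σ³ = 148.43 / 128.78763 ≈ 1.1525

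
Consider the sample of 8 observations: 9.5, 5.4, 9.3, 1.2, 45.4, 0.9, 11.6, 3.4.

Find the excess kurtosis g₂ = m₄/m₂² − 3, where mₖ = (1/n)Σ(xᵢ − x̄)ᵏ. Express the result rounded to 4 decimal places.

2.3234

x̄ = 10.8375
Σ(xᵢ − x̄)² = 1475.8188 ⇒ m₂ = 184.47734
Σ(xᵢ − x̄)⁴ = 1449311.3920 ⇒ m₄ = 181163.92400
m₂² = 34031.89036
g₂ = m₄/m₂² − 3 = 5.32336 − 3 ≈ 2.3234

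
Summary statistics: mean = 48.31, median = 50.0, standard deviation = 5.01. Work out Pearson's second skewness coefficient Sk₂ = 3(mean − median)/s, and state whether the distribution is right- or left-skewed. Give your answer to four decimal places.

Sk₂ = 3(48.31 − 50.0) / 5.01 = 3 × -1.6900 / 5.01
    = -5.0700 / 5.01 ≈ -1.0120
Sk₂ < 0 ⇒ mean < median ⇒ left-skewed (negative skew).

-1.0120, left-skewed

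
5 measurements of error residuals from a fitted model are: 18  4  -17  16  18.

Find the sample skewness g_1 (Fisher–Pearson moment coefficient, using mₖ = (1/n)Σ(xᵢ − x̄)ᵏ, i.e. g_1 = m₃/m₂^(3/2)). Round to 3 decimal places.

-1.038

x̄ = (18 + 4 - 17 + 16 + 18) / 5 = 7.8000
deviations (xᵢ − x̄): 10.2000, -3.8000, -24.8000, 8.2000, 10.2000
Σ(xᵢ − x̄)² = 904.8000 ⇒ m₂ = 904.8000/5 = 180.96000
Σ(xᵢ − x̄)³ = -12634.0800 ⇒ m₃ = -12634.0800/5 = -2526.81600
m₂^(3/2) = 180.96000^(1.5) = 2434.29878
g_1 = m₃ / m₂^(3/2) = -2526.81600 / 2434.29878 ≈ -1.038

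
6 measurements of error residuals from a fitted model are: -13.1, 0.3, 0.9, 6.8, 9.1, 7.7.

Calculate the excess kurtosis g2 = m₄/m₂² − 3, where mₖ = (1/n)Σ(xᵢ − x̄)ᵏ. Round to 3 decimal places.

-0.082

x̄ = 1.9500
Σ(xᵢ − x̄)² = 338.0350 ⇒ m₂ = 56.33917
Σ(xᵢ − x̄)⁴ = 55571.9569 ⇒ m₄ = 9261.99282
m₂² = 3174.10170
g2 = m₄/m₂² − 3 = 2.91799 − 3 ≈ -0.082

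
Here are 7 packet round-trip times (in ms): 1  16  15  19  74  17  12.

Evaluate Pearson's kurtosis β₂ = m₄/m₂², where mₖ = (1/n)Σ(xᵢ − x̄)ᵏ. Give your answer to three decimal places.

4.652

x̄ = 22.0000
Σ(xᵢ − x̄)² = 3364.0000 ⇒ m₂ = 480.57143
Σ(xᵢ − x̄)⁴ = 7520500.0000 ⇒ m₄ = 1074357.14286
m₂² = 230948.89796
β₂ = m₄/m₂² = 1074357.14286 / 230948.89796 ≈ 4.652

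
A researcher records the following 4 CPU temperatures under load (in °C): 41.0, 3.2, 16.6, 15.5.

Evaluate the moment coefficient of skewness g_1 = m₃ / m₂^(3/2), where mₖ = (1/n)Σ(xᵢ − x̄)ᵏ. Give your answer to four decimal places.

x̄ = (41.0 + 3.2 + 16.6 + 15.5) / 4 = 19.0750
deviations (xᵢ − x̄): 21.9250, -15.8750, -2.4750, -3.5750
Σ(xᵢ − x̄)² = 751.6275 ⇒ m₂ = 751.6275/4 = 187.90688
Σ(xᵢ − x̄)³ = 6477.8711 ⇒ m₃ = 6477.8711/4 = 1619.46778
m₂^(3/2) = 187.90688^(1.5) = 2575.81107
g_1 = m₃ / m₂^(3/2) = 1619.46778 / 2575.81107 ≈ 0.6287

0.6287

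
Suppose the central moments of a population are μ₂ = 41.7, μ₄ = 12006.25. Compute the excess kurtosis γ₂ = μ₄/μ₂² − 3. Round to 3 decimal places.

μ₂² = 41.7² = 1738.89000
μ₄/μ₂² = 12006.25 / 1738.89000 = 6.90455
γ₂ = 6.90455 − 3 ≈ 3.905

3.905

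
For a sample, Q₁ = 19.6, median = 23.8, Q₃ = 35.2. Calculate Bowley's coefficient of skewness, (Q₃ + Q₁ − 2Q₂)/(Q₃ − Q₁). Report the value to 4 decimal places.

0.4615

numerator: Q₃ + Q₁ − 2Q₂ = 35.2 + 19.6 − 2×23.8 = 7.2000
denominator: Q₃ − Q₁ = 35.2 − 19.6 = 15.6000
Bowley skewness = 7.2000 / 15.6000 ≈ 0.4615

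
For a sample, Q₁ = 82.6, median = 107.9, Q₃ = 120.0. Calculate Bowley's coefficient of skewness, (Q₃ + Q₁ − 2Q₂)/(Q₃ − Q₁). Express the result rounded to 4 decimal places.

numerator: Q₃ + Q₁ − 2Q₂ = 120.0 + 82.6 − 2×107.9 = -13.2000
denominator: Q₃ − Q₁ = 120.0 − 82.6 = 37.4000
Bowley skewness = -13.2000 / 37.4000 ≈ -0.3529

-0.3529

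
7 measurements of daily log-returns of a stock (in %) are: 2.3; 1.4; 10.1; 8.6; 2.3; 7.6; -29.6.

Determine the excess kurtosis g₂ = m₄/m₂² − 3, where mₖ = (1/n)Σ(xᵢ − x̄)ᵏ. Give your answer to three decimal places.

x̄ = 0.3857
Σ(xᵢ − x̄)² = 1121.3886 ⇒ m₂ = 160.19837
Σ(xᵢ − x̄)⁴ = 824652.9405 ⇒ m₄ = 117807.56292
m₂² = 25663.51690
g₂ = m₄/m₂² − 3 = 4.59047 − 3 ≈ 1.590

1.590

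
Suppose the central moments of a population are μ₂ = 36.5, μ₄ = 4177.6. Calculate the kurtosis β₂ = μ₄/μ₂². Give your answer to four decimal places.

3.1357

μ₂² = 36.5² = 1332.25000
μ₄/μ₂² = 4177.6 / 1332.25000 = 3.13575
β₂ ≈ 3.1357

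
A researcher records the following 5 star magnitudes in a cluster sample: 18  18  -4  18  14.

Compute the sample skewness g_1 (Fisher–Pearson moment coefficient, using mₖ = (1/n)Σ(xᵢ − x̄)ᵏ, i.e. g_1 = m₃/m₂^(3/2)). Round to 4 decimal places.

-1.3858

x̄ = (18 + 18 - 4 + 18 + 14) / 5 = 12.8000
deviations (xᵢ − x̄): 5.2000, 5.2000, -16.8000, 5.2000, 1.2000
Σ(xᵢ − x̄)² = 364.8000 ⇒ m₂ = 364.8000/5 = 72.96000
Σ(xᵢ − x̄)³ = -4318.0800 ⇒ m₃ = -4318.0800/5 = -863.61600
m₂^(3/2) = 72.96000^(1.5) = 623.19970
g_1 = m₃ / m₂^(3/2) = -863.61600 / 623.19970 ≈ -1.3858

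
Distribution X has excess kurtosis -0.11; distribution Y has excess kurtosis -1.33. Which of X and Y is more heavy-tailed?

Higher excess kurtosis ⇒ heavier tails relative to the normal distribution.
-0.11 vs -1.33: the larger is -0.11, so X has heavier tails.

X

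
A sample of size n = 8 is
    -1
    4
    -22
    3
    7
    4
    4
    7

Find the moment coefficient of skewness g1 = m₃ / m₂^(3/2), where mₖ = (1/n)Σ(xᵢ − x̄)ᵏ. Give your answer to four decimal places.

-1.9734

x̄ = (-1 + 4 - 22 + 3 + 7 + 4 + 4 + 7) / 8 = 0.7500
deviations (xᵢ − x̄): -1.7500, 3.2500, -22.7500, 2.2500, 6.2500, 3.2500, 3.2500, 6.2500
Σ(xᵢ − x̄)² = 635.5000 ⇒ m₂ = 635.5000/8 = 79.43750
Σ(xᵢ − x̄)³ = -11177.2500 ⇒ m₃ = -11177.2500/8 = -1397.15625
m₂^(3/2) = 79.43750^(1.5) = 708.00830
g1 = m₃ / m₂^(3/2) = -1397.15625 / 708.00830 ≈ -1.9734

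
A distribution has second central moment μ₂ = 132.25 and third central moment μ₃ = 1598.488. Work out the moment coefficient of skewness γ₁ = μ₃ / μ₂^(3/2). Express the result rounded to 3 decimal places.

σ = √μ₂ = √132.25 = 11.50000
σ³ = μ₂^(3/2) = 1520.87500
γ₁ = μ₃/σ³ = 1598.488 / 1520.87500 ≈ 1.051

1.051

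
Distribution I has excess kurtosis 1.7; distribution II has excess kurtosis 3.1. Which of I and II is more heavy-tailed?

II

Higher excess kurtosis ⇒ heavier tails relative to the normal distribution.
1.7 vs 3.1: the larger is 3.1, so II has heavier tails.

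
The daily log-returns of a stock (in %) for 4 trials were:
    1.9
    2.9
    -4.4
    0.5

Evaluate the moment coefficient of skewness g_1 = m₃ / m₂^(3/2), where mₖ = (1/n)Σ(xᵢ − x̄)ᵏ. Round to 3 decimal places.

-0.852

x̄ = (1.9 + 2.9 - 4.4 + 0.5) / 4 = 0.2250
deviations (xᵢ − x̄): 1.6750, 2.6750, -4.6250, 0.2750
Σ(xᵢ − x̄)² = 31.4275 ⇒ m₂ = 31.4275/4 = 7.85688
Σ(xᵢ − x̄)³ = -75.0701 ⇒ m₃ = -75.0701/4 = -18.76753
m₂^(3/2) = 7.85688^(1.5) = 22.02291
g_1 = m₃ / m₂^(3/2) = -18.76753 / 22.02291 ≈ -0.852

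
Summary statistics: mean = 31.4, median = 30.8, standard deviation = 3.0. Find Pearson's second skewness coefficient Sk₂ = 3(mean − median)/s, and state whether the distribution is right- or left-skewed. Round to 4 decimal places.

Sk₂ = 3(31.4 − 30.8) / 3.0 = 3 × 0.6000 / 3.0
    = 1.8000 / 3.0 ≈ 0.6000
Sk₂ > 0 ⇒ mean > median ⇒ right-skewed (positive skew).

0.6000, right-skewed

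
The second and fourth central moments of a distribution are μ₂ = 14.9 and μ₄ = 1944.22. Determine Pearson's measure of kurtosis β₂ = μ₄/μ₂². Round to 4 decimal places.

μ₂² = 14.9² = 222.01000
μ₄/μ₂² = 1944.22 / 222.01000 = 8.75735
β₂ ≈ 8.7574

8.7574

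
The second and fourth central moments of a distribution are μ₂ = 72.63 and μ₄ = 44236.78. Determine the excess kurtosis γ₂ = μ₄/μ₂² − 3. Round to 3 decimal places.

μ₂² = 72.63² = 5275.11690
μ₄/μ₂² = 44236.78 / 5275.11690 = 8.38593
γ₂ = 8.38593 − 3 ≈ 5.386

5.386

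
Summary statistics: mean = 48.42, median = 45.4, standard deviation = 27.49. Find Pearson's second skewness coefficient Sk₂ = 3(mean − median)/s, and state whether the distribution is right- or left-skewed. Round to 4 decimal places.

0.3296, right-skewed

Sk₂ = 3(48.42 − 45.4) / 27.49 = 3 × 3.0200 / 27.49
    = 9.0600 / 27.49 ≈ 0.3296
Sk₂ > 0 ⇒ mean > median ⇒ right-skewed (positive skew).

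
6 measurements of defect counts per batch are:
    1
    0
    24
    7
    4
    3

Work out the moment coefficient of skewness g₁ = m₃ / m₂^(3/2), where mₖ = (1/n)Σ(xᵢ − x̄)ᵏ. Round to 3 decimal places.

1.502

x̄ = (1 + 0 + 24 + 7 + 4 + 3) / 6 = 6.5000
deviations (xᵢ − x̄): -5.5000, -6.5000, 17.5000, 0.5000, -2.5000, -3.5000
Σ(xᵢ − x̄)² = 397.5000 ⇒ m₂ = 397.5000/6 = 66.25000
Σ(xᵢ − x̄)³ = 4860.0000 ⇒ m₃ = 4860.0000/6 = 810.00000
m₂^(3/2) = 66.25000^(1.5) = 539.23593
g₁ = m₃ / m₂^(3/2) = 810.00000 / 539.23593 ≈ 1.502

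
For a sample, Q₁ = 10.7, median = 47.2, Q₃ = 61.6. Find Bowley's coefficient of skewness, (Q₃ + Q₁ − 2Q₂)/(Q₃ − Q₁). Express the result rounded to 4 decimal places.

-0.4342

numerator: Q₃ + Q₁ − 2Q₂ = 61.6 + 10.7 − 2×47.2 = -22.1000
denominator: Q₃ − Q₁ = 61.6 − 10.7 = 50.9000
Bowley skewness = -22.1000 / 50.9000 ≈ -0.4342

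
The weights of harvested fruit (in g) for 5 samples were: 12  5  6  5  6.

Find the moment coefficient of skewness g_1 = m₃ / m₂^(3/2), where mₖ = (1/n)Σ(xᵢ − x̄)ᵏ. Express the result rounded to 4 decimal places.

x̄ = (12 + 5 + 6 + 5 + 6) / 5 = 6.8000
deviations (xᵢ − x̄): 5.2000, -1.8000, -0.8000, -1.8000, -0.8000
Σ(xᵢ − x̄)² = 34.8000 ⇒ m₂ = 34.8000/5 = 6.96000
Σ(xᵢ − x̄)³ = 127.9200 ⇒ m₃ = 127.9200/5 = 25.58400
m₂^(3/2) = 6.96000^(1.5) = 18.36174
g_1 = m₃ / m₂^(3/2) = 25.58400 / 18.36174 ≈ 1.3933

1.3933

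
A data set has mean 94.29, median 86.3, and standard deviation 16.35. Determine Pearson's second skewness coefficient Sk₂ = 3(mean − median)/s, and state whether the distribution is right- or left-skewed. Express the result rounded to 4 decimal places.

Sk₂ = 3(94.29 − 86.3) / 16.35 = 3 × 7.9900 / 16.35
    = 23.9700 / 16.35 ≈ 1.4661
Sk₂ > 0 ⇒ mean > median ⇒ right-skewed (positive skew).

1.4661, right-skewed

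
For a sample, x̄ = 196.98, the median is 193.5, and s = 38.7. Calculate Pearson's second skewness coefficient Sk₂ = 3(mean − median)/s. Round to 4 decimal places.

0.2698

Sk₂ = 3(196.98 − 193.5) / 38.7 = 3 × 3.4800 / 38.7
    = 10.4400 / 38.7 ≈ 0.2698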